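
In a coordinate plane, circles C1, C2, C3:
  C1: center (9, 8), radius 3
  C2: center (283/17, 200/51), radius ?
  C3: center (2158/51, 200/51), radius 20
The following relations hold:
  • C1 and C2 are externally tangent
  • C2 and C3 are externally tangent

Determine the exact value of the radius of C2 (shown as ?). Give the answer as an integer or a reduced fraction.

1. [ext C1·C2]  r_C2² + 6r_C2 − 595/9 = 0  ⇒  r_C2 = 17/3 (r>0 drops 1)
2. [ext C2·C3]  r_C2² + 40r_C2 − 2329/9 = 0  ⇒  r_C2 = 17/3 (r>0 drops 1)

17/3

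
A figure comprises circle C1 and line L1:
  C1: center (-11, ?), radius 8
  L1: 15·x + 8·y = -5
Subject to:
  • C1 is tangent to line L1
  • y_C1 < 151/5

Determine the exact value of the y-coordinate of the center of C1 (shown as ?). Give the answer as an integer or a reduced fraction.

3

1. [C1‖L1]  y_C1² − 40y_C1 + 111 = 0  ⇒  y_C1 = 3 or 37
2. given y_C1 < 151/5: keep 3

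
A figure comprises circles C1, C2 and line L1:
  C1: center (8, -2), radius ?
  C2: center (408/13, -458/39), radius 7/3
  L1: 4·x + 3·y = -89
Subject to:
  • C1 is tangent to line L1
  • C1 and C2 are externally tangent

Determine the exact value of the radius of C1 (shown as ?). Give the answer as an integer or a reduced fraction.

23

1. [C1‖L1]  r_C1² − 529 = 0  ⇒  r_C1 = 23 (r>0 drops 1)
2. [ext C1·C2]  r_C1² + (14/3)r_C1 − 1909/3 = 0  ⇒  r_C1 = 23 (r>0 drops 1)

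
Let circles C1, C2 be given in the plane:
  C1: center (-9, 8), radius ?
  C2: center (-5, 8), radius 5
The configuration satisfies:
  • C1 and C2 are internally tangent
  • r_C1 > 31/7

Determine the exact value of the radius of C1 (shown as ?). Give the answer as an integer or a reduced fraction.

9

1. [int C1,C2]  r_C1² − 10r_C1 + 9 = 0  ⇒  r_C1 = 1 or 9
2. given r_C1 > 31/7: keep 9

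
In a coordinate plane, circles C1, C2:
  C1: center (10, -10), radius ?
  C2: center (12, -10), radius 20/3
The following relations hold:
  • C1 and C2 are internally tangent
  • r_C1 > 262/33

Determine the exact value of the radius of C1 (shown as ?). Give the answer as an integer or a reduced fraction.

26/3

1. [int C1,C2]  r_C1² − (40/3)r_C1 + 364/9 = 0  ⇒  r_C1 = 14/3 or 26/3
2. given r_C1 > 262/33: keep 26/3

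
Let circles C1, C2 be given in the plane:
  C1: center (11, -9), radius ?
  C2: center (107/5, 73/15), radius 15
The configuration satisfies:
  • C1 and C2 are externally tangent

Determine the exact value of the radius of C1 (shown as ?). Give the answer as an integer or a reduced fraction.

1. [ext C1·C2]  r_C1² + 30r_C1 − 679/9 = 0  ⇒  r_C1 = 7/3 (r>0 drops 1)

7/3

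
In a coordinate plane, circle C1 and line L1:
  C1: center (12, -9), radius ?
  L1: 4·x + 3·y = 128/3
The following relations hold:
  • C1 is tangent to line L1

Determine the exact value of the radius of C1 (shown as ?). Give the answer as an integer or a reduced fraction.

1. [C1‖L1]  r_C1² − 169/9 = 0  ⇒  r_C1 = 13/3 (r>0 drops 1)

13/3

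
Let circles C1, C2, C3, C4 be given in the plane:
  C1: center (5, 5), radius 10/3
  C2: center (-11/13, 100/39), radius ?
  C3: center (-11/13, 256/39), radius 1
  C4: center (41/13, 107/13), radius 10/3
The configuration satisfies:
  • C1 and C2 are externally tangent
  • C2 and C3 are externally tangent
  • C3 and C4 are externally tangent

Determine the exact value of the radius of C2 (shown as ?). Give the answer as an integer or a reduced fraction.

3

1. [ext C1·C2]  r_C2² + (20/3)r_C2 − 29 = 0  ⇒  r_C2 = 3 (r>0 drops 1)
2. [ext C2·C3]  r_C2² + 2r_C2 − 15 = 0  ⇒  r_C2 = 3 (r>0 drops 1)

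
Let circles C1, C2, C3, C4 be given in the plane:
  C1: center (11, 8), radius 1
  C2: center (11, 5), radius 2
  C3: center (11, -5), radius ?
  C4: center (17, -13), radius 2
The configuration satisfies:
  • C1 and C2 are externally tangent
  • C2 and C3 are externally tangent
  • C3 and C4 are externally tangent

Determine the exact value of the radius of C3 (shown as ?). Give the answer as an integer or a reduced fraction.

1. [ext C2·C3]  r_C3² + 4r_C3 − 96 = 0  ⇒  r_C3 = 8 (r>0 drops 1)
2. [ext C3·C4]  r_C3² + 4r_C3 − 96 = 0  ⇒  r_C3 = 8 (r>0 drops 1)

8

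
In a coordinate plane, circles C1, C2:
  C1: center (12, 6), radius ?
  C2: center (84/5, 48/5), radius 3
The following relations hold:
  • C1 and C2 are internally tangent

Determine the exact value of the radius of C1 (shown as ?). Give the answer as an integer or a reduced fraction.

1. [int C1,C2]  r_C1² − 6r_C1 − 27 = 0  ⇒  r_C1 = 9 (r>0 drops 1)

9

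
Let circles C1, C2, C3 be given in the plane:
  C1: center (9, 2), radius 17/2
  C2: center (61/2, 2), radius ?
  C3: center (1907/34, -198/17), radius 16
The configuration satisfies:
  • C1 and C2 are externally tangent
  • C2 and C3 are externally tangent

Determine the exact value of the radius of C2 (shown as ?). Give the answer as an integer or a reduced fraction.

1. [ext C1·C2]  r_C2² + 17r_C2 − 390 = 0  ⇒  r_C2 = 13 (r>0 drops 1)
2. [ext C2·C3]  r_C2² + 32r_C2 − 585 = 0  ⇒  r_C2 = 13 (r>0 drops 1)

13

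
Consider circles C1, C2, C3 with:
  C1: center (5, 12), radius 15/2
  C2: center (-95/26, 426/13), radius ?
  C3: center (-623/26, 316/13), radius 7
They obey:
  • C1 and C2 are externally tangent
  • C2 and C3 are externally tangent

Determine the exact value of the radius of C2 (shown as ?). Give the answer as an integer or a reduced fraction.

1. [ext C1·C2]  r_C2² + 15r_C2 − 450 = 0  ⇒  r_C2 = 15 (r>0 drops 1)
2. [ext C2·C3]  r_C2² + 14r_C2 − 435 = 0  ⇒  r_C2 = 15 (r>0 drops 1)

15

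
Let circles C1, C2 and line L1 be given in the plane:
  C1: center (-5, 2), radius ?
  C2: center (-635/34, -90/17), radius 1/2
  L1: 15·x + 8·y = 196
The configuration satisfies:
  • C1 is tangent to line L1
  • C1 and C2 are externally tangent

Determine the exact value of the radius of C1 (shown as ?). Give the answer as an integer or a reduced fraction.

1. [C1‖L1]  r_C1² − 225 = 0  ⇒  r_C1 = 15 (r>0 drops 1)
2. [ext C1·C2]  r_C1² + 1r_C1 − 240 = 0  ⇒  r_C1 = 15 (r>0 drops 1)

15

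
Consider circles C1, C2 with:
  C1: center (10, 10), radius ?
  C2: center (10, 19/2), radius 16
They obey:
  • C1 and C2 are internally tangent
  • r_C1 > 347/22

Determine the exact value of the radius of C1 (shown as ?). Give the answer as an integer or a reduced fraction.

33/2

1. [int C1,C2]  r_C1² − 32r_C1 + 1023/4 = 0  ⇒  r_C1 = 31/2 or 33/2
2. given r_C1 > 347/22: keep 33/2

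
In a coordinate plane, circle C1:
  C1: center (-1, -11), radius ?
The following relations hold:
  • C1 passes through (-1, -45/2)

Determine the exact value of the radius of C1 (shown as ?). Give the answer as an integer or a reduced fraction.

23/2

1. [C1∋P]  r_C1² − 529/4 = 0  ⇒  r_C1 = 23/2 (r>0 drops 1)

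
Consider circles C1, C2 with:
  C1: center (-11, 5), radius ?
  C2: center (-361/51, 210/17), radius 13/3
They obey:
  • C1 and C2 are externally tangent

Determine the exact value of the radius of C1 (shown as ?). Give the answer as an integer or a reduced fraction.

4

1. [ext C1·C2]  r_C1² + (26/3)r_C1 − 152/3 = 0  ⇒  r_C1 = 4 (r>0 drops 1)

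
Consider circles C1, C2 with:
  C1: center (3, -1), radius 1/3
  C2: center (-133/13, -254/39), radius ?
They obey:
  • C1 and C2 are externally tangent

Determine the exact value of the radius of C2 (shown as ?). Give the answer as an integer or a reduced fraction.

14

1. [ext C1·C2]  r_C2² + (2/3)r_C2 − 616/3 = 0  ⇒  r_C2 = 14 (r>0 drops 1)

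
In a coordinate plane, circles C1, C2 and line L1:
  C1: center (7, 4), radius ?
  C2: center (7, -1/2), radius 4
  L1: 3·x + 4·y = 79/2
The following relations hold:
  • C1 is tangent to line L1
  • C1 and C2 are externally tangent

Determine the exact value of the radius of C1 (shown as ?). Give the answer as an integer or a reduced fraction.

1/2

1. [C1‖L1]  r_C1² − 1/4 = 0  ⇒  r_C1 = 1/2 (r>0 drops 1)
2. [ext C1·C2]  r_C1² + 8r_C1 − 17/4 = 0  ⇒  r_C1 = 1/2 (r>0 drops 1)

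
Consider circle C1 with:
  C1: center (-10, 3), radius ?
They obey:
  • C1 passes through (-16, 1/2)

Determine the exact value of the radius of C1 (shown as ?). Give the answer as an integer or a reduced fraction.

13/2

1. [C1∋P]  r_C1² − 169/4 = 0  ⇒  r_C1 = 13/2 (r>0 drops 1)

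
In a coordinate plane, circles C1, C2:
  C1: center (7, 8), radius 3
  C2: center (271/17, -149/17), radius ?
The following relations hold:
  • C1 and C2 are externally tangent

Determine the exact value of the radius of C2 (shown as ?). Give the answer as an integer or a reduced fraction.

1. [ext C1·C2]  r_C2² + 6r_C2 − 352 = 0  ⇒  r_C2 = 16 (r>0 drops 1)

16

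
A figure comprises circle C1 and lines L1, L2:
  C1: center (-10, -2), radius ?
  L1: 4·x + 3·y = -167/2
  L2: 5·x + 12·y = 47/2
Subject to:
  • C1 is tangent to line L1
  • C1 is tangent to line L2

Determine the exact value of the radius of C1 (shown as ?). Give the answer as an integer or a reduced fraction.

15/2

1. [C1‖L1]  r_C1² − 225/4 = 0  ⇒  r_C1 = 15/2 (r>0 drops 1)
2. [C1‖L2]  r_C1² − 225/4 = 0  ⇒  r_C1 = 15/2 (r>0 drops 1)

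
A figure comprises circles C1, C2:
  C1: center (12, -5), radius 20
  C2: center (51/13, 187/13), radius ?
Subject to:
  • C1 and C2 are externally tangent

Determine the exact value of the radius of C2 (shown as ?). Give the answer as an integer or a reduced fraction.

1. [ext C1·C2]  r_C2² + 40r_C2 − 41 = 0  ⇒  r_C2 = 1 (r>0 drops 1)

1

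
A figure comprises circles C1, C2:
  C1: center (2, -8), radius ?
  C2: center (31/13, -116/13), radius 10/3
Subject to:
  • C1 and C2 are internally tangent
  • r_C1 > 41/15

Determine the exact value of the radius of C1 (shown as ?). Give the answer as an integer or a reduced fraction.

13/3

1. [int C1,C2]  r_C1² − (20/3)r_C1 + 91/9 = 0  ⇒  r_C1 = 7/3 or 13/3
2. given r_C1 > 41/15: keep 13/3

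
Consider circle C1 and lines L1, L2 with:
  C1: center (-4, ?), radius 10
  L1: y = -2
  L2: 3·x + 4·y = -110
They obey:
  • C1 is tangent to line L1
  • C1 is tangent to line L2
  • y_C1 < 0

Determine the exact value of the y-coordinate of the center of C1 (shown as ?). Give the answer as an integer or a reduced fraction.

1. [C1‖L1]  y_C1² + 4y_C1 − 96 = 0  ⇒  y_C1 = -12 or 8
2. [C1‖L2]  y_C1² + 49y_C1 + 444 = 0  ⇒  y_C1 = -37 or -12

-12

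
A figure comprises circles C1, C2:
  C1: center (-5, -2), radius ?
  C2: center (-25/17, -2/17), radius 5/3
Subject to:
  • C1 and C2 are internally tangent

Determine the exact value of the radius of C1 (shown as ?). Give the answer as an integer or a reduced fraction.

1. [int C1,C2]  r_C1² − (10/3)r_C1 − 119/9 = 0  ⇒  r_C1 = 17/3 (r>0 drops 1)

17/3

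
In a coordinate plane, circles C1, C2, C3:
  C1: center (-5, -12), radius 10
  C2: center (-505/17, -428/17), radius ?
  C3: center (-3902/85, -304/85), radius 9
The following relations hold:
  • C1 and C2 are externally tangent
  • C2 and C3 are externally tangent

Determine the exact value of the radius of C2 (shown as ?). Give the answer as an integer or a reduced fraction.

1. [ext C1·C2]  r_C2² + 20r_C2 − 684 = 0  ⇒  r_C2 = 18 (r>0 drops 1)
2. [ext C2·C3]  r_C2² + 18r_C2 − 648 = 0  ⇒  r_C2 = 18 (r>0 drops 1)

18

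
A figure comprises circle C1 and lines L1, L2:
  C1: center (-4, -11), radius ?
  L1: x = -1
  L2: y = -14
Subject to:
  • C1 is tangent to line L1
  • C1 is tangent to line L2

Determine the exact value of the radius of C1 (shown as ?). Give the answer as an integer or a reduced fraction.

3

1. [C1‖L1]  r_C1² − 9 = 0  ⇒  r_C1 = 3 (r>0 drops 1)
2. [C1‖L2]  r_C1² − 9 = 0  ⇒  r_C1 = 3 (r>0 drops 1)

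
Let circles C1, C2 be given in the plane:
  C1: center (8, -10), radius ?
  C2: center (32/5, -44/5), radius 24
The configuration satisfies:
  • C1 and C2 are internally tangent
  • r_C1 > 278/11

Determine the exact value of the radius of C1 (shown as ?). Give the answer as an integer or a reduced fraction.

26

1. [int C1,C2]  r_C1² − 48r_C1 + 572 = 0  ⇒  r_C1 = 22 or 26
2. given r_C1 > 278/11: keep 26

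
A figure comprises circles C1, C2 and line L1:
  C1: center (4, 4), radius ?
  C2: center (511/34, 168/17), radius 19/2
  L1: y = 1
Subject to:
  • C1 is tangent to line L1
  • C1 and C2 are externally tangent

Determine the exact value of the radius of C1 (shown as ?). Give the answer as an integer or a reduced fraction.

1. [C1‖L1]  r_C1² − 9 = 0  ⇒  r_C1 = 3 (r>0 drops 1)
2. [ext C1·C2]  r_C1² + 19r_C1 − 66 = 0  ⇒  r_C1 = 3 (r>0 drops 1)

3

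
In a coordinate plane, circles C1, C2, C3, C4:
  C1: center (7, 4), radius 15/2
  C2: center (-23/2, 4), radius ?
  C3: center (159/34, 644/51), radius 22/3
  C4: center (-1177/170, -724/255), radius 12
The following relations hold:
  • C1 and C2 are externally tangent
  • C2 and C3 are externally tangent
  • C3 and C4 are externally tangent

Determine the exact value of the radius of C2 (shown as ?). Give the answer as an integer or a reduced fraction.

11

1. [ext C1·C2]  r_C2² + 15r_C2 − 286 = 0  ⇒  r_C2 = 11 (r>0 drops 1)
2. [ext C2·C3]  r_C2² + (44/3)r_C2 − 847/3 = 0  ⇒  r_C2 = 11 (r>0 drops 1)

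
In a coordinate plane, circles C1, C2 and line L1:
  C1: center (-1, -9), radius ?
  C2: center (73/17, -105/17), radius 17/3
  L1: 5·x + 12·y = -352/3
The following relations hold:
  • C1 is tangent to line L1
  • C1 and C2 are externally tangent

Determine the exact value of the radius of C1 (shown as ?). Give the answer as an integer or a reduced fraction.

1/3

1. [C1‖L1]  r_C1² − 1/9 = 0  ⇒  r_C1 = 1/3 (r>0 drops 1)
2. [ext C1·C2]  r_C1² + (34/3)r_C1 − 35/9 = 0  ⇒  r_C1 = 1/3 (r>0 drops 1)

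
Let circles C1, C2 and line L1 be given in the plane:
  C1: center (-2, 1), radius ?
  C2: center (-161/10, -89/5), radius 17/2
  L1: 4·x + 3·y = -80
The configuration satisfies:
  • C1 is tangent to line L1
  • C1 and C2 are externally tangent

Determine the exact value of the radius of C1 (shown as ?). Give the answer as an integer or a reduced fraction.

1. [C1‖L1]  r_C1² − 225 = 0  ⇒  r_C1 = 15 (r>0 drops 1)
2. [ext C1·C2]  r_C1² + 17r_C1 − 480 = 0  ⇒  r_C1 = 15 (r>0 drops 1)

15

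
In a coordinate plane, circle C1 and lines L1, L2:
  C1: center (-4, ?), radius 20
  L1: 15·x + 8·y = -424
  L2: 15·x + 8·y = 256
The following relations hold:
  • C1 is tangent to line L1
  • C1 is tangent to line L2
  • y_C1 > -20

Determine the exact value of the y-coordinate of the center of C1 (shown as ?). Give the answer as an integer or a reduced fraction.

-3

1. [C1‖L1]  y_C1² + 91y_C1 + 264 = 0  ⇒  y_C1 = -88 or -3
2. [C1‖L2]  y_C1² − 79y_C1 − 246 = 0  ⇒  y_C1 = -3 or 82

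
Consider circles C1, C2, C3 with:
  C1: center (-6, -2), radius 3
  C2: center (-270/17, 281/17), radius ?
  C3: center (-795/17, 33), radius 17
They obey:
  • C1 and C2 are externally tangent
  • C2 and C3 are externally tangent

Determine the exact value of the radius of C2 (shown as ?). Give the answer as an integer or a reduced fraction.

1. [ext C1·C2]  r_C2² + 6r_C2 − 432 = 0  ⇒  r_C2 = 18 (r>0 drops 1)
2. [ext C2·C3]  r_C2² + 34r_C2 − 936 = 0  ⇒  r_C2 = 18 (r>0 drops 1)

18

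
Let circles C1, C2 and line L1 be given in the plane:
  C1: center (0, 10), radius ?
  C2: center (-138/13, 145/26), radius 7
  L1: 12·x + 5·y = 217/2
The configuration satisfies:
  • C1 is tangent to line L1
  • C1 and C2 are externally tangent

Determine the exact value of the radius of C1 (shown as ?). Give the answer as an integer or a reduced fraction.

1. [C1‖L1]  r_C1² − 81/4 = 0  ⇒  r_C1 = 9/2 (r>0 drops 1)
2. [ext C1·C2]  r_C1² + 14r_C1 − 333/4 = 0  ⇒  r_C1 = 9/2 (r>0 drops 1)

9/2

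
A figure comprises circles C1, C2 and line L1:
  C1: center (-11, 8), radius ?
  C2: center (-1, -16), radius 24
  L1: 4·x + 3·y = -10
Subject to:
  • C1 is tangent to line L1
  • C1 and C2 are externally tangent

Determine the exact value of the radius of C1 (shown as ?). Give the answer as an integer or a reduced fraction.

1. [C1‖L1]  r_C1² − 4 = 0  ⇒  r_C1 = 2 (r>0 drops 1)
2. [ext C1·C2]  r_C1² + 48r_C1 − 100 = 0  ⇒  r_C1 = 2 (r>0 drops 1)

2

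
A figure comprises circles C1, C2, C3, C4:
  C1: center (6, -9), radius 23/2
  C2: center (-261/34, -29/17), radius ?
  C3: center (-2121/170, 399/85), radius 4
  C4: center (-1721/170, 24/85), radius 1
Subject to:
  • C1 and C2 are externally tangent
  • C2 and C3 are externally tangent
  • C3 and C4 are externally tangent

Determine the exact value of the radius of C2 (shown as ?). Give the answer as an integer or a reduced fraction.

1. [ext C1·C2]  r_C2² + 23r_C2 − 108 = 0  ⇒  r_C2 = 4 (r>0 drops 1)
2. [ext C2·C3]  r_C2² + 8r_C2 − 48 = 0  ⇒  r_C2 = 4 (r>0 drops 1)

4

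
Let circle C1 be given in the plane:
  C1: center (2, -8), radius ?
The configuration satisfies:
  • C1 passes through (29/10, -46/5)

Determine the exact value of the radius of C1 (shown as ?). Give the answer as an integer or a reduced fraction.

3/2

1. [C1∋P]  r_C1² − 9/4 = 0  ⇒  r_C1 = 3/2 (r>0 drops 1)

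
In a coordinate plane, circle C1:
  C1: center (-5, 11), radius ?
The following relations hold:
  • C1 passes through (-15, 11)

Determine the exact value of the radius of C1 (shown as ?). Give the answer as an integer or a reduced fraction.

10

1. [C1∋P]  r_C1² − 100 = 0  ⇒  r_C1 = 10 (r>0 drops 1)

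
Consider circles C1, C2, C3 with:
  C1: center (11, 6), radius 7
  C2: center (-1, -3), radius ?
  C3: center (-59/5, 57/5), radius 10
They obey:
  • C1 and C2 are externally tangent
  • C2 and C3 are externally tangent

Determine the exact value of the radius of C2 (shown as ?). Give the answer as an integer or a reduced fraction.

1. [ext C1·C2]  r_C2² + 14r_C2 − 176 = 0  ⇒  r_C2 = 8 (r>0 drops 1)
2. [ext C2·C3]  r_C2² + 20r_C2 − 224 = 0  ⇒  r_C2 = 8 (r>0 drops 1)

8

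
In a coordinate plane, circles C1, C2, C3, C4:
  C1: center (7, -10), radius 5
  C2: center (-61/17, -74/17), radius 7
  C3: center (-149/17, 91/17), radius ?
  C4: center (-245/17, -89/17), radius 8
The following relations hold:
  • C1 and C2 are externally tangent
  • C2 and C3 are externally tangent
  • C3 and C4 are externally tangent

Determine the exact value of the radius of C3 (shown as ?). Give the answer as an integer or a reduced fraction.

1. [ext C2·C3]  r_C3² + 14r_C3 − 72 = 0  ⇒  r_C3 = 4 (r>0 drops 1)
2. [ext C3·C4]  r_C3² + 16r_C3 − 80 = 0  ⇒  r_C3 = 4 (r>0 drops 1)

4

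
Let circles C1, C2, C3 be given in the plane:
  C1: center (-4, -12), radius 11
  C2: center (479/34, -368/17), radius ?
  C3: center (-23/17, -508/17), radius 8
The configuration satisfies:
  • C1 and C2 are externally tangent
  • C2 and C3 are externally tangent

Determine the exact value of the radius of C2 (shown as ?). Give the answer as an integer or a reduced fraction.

19/2

1. [ext C1·C2]  r_C2² + 22r_C2 − 1197/4 = 0  ⇒  r_C2 = 19/2 (r>0 drops 1)
2. [ext C2·C3]  r_C2² + 16r_C2 − 969/4 = 0  ⇒  r_C2 = 19/2 (r>0 drops 1)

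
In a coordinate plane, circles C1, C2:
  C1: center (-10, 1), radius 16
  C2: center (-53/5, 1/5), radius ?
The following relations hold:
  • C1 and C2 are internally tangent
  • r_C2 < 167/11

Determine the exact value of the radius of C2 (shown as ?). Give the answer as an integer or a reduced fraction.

15

1. [int C1,C2]  r_C2² − 32r_C2 + 255 = 0  ⇒  r_C2 = 15 or 17
2. given r_C2 < 167/11: keep 15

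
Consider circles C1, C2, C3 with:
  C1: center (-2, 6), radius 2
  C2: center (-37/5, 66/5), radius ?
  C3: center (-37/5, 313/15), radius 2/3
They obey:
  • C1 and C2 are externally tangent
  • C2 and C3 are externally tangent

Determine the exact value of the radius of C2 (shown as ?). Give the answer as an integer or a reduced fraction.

1. [ext C1·C2]  r_C2² + 4r_C2 − 77 = 0  ⇒  r_C2 = 7 (r>0 drops 1)
2. [ext C2·C3]  r_C2² + (4/3)r_C2 − 175/3 = 0  ⇒  r_C2 = 7 (r>0 drops 1)

7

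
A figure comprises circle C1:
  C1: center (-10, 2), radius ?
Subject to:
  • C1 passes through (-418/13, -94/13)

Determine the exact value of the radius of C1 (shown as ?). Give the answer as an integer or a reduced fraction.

24

1. [C1∋P]  r_C1² − 576 = 0  ⇒  r_C1 = 24 (r>0 drops 1)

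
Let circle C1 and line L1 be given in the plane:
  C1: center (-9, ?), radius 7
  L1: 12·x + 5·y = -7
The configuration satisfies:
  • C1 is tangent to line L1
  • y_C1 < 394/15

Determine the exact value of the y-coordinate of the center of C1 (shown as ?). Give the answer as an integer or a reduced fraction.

2

1. [C1‖L1]  y_C1² − (202/5)y_C1 + 384/5 = 0  ⇒  y_C1 = 2 or 192/5
2. given y_C1 < 394/15: keep 2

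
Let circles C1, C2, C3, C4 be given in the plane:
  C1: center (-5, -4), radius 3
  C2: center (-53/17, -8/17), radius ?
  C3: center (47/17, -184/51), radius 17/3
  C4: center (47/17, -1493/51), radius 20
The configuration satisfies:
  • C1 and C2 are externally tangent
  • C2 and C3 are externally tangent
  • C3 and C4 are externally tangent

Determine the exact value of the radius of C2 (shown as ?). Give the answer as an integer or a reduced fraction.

1

1. [ext C1·C2]  r_C2² + 6r_C2 − 7 = 0  ⇒  r_C2 = 1 (r>0 drops 1)
2. [ext C2·C3]  r_C2² + (34/3)r_C2 − 37/3 = 0  ⇒  r_C2 = 1 (r>0 drops 1)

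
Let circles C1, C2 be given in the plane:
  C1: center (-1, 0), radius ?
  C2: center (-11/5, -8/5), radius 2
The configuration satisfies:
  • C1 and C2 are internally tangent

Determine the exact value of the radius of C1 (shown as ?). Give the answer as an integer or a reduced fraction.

1. [int C1,C2]  r_C1² − 4r_C1 = 0  ⇒  r_C1 = 4 (r>0 drops 1)

4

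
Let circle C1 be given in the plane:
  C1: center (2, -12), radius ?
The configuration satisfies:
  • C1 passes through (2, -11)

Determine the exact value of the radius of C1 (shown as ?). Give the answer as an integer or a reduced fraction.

1

1. [C1∋P]  r_C1² − 1 = 0  ⇒  r_C1 = 1 (r>0 drops 1)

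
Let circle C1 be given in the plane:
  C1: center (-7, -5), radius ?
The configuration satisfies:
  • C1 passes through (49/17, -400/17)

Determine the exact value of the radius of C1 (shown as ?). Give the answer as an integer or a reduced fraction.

1. [C1∋P]  r_C1² − 441 = 0  ⇒  r_C1 = 21 (r>0 drops 1)

21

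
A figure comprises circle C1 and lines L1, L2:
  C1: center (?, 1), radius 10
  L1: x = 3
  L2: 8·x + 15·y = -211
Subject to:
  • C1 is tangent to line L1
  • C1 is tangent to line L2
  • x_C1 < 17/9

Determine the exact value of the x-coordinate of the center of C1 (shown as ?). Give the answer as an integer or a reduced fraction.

-7

1. [C1‖L1]  x_C1² − 6x_C1 − 91 = 0  ⇒  x_C1 = -7 or 13
2. [C1‖L2]  x_C1² + (113/2)x_C1 + 693/2 = 0  ⇒  x_C1 = -99/2 or -7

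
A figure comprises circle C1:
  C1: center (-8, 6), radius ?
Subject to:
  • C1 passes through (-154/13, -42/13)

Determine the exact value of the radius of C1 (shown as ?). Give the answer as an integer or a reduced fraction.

10

1. [C1∋P]  r_C1² − 100 = 0  ⇒  r_C1 = 10 (r>0 drops 1)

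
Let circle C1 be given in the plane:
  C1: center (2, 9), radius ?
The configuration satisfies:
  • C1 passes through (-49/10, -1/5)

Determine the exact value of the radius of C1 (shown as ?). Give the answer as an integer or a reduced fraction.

1. [C1∋P]  r_C1² − 529/4 = 0  ⇒  r_C1 = 23/2 (r>0 drops 1)

23/2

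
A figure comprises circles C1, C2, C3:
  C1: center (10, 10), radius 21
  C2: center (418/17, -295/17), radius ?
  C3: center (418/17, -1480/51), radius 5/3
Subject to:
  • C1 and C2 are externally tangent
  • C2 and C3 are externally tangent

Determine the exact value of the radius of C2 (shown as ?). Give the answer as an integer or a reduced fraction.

10

1. [ext C1·C2]  r_C2² + 42r_C2 − 520 = 0  ⇒  r_C2 = 10 (r>0 drops 1)
2. [ext C2·C3]  r_C2² + (10/3)r_C2 − 400/3 = 0  ⇒  r_C2 = 10 (r>0 drops 1)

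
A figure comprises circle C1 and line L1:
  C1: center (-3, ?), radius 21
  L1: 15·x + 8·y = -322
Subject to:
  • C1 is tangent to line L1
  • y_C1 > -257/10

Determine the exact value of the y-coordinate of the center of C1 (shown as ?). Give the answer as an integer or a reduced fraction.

1. [C1‖L1]  y_C1² + (277/4)y_C1 − 1585/2 = 0  ⇒  y_C1 = -317/4 or 10
2. given y_C1 > -257/10: keep 10

10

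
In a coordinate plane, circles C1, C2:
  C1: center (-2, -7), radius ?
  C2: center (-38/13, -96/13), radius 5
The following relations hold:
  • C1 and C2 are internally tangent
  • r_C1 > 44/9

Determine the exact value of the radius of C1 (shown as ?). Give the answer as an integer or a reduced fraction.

6

1. [int C1,C2]  r_C1² − 10r_C1 + 24 = 0  ⇒  r_C1 = 4 or 6
2. given r_C1 > 44/9: keep 6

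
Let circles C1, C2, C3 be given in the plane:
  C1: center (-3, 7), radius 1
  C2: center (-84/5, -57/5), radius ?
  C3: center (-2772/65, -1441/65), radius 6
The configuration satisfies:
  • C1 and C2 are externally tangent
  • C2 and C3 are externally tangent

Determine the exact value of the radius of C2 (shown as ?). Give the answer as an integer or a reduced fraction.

1. [ext C1·C2]  r_C2² + 2r_C2 − 528 = 0  ⇒  r_C2 = 22 (r>0 drops 1)
2. [ext C2·C3]  r_C2² + 12r_C2 − 748 = 0  ⇒  r_C2 = 22 (r>0 drops 1)

22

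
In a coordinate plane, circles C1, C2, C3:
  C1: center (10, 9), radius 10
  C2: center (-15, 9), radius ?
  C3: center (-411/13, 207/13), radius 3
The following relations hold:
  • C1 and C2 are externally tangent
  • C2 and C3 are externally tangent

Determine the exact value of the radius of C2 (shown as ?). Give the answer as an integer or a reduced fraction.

15

1. [ext C1·C2]  r_C2² + 20r_C2 − 525 = 0  ⇒  r_C2 = 15 (r>0 drops 1)
2. [ext C2·C3]  r_C2² + 6r_C2 − 315 = 0  ⇒  r_C2 = 15 (r>0 drops 1)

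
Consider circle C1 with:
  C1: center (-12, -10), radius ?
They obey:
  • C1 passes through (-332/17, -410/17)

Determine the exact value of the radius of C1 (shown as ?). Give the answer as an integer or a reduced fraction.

1. [C1∋P]  r_C1² − 256 = 0  ⇒  r_C1 = 16 (r>0 drops 1)

16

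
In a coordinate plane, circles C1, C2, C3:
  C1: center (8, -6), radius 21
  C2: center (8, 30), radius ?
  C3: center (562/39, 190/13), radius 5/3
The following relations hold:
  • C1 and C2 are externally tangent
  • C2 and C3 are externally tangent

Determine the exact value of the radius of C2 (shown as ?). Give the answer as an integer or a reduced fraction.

15

1. [ext C1·C2]  r_C2² + 42r_C2 − 855 = 0  ⇒  r_C2 = 15 (r>0 drops 1)
2. [ext C2·C3]  r_C2² + (10/3)r_C2 − 275 = 0  ⇒  r_C2 = 15 (r>0 drops 1)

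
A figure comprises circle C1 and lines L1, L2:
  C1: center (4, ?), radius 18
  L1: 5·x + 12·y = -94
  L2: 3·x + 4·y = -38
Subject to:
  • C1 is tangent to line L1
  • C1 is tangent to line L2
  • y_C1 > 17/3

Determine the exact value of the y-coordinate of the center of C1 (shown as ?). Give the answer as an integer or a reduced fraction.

10

1. [C1‖L1]  y_C1² + 19y_C1 − 290 = 0  ⇒  y_C1 = -29 or 10
2. [C1‖L2]  y_C1² + 25y_C1 − 350 = 0  ⇒  y_C1 = -35 or 10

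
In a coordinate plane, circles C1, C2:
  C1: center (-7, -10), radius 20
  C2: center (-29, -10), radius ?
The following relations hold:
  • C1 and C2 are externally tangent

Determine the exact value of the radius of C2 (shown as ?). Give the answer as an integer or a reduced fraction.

1. [ext C1·C2]  r_C2² + 40r_C2 − 84 = 0  ⇒  r_C2 = 2 (r>0 drops 1)

2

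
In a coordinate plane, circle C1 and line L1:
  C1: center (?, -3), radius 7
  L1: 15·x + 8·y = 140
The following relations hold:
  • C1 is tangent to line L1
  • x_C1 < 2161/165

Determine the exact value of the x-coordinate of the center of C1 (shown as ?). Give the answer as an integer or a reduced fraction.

3

1. [C1‖L1]  x_C1² − (328/15)x_C1 + 283/5 = 0  ⇒  x_C1 = 3 or 283/15
2. given x_C1 < 2161/165: keep 3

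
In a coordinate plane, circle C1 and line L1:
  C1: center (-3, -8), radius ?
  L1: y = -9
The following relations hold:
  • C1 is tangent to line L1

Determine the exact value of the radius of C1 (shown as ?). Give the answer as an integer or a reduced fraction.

1

1. [C1‖L1]  r_C1² − 1 = 0  ⇒  r_C1 = 1 (r>0 drops 1)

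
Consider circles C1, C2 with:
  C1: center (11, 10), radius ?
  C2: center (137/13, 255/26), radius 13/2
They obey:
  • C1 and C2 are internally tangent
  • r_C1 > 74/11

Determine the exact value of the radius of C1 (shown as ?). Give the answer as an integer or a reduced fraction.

7

1. [int C1,C2]  r_C1² − 13r_C1 + 42 = 0  ⇒  r_C1 = 6 or 7
2. given r_C1 > 74/11: keep 7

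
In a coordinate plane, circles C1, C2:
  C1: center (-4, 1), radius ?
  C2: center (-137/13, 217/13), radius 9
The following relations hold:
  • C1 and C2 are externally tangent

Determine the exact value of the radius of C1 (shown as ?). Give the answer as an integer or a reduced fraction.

8

1. [ext C1·C2]  r_C1² + 18r_C1 − 208 = 0  ⇒  r_C1 = 8 (r>0 drops 1)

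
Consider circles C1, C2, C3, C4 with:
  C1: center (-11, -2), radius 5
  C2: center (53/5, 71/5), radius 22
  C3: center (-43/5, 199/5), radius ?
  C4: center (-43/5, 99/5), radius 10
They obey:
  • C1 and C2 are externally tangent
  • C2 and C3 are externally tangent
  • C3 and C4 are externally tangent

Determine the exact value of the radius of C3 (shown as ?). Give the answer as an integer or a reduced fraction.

1. [ext C2·C3]  r_C3² + 44r_C3 − 540 = 0  ⇒  r_C3 = 10 (r>0 drops 1)
2. [ext C3·C4]  r_C3² + 20r_C3 − 300 = 0  ⇒  r_C3 = 10 (r>0 drops 1)

10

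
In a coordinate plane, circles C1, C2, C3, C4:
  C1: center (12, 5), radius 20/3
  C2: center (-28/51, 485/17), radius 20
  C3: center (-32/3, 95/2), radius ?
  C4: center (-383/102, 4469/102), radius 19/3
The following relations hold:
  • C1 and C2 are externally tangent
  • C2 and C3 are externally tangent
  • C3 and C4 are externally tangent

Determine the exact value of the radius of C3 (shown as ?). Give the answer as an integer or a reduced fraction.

3/2

1. [ext C2·C3]  r_C3² + 40r_C3 − 249/4 = 0  ⇒  r_C3 = 3/2 (r>0 drops 1)
2. [ext C3·C4]  r_C3² + (38/3)r_C3 − 85/4 = 0  ⇒  r_C3 = 3/2 (r>0 drops 1)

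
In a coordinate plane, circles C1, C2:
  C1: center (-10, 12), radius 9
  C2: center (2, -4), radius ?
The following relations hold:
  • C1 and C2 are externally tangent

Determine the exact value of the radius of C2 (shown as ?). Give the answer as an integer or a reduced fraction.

1. [ext C1·C2]  r_C2² + 18r_C2 − 319 = 0  ⇒  r_C2 = 11 (r>0 drops 1)

11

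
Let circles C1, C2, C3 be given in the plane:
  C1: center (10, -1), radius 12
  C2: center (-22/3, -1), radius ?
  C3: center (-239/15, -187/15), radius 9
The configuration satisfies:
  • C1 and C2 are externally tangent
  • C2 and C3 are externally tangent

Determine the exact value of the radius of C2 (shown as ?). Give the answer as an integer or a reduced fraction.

16/3

1. [ext C1·C2]  r_C2² + 24r_C2 − 1408/9 = 0  ⇒  r_C2 = 16/3 (r>0 drops 1)
2. [ext C2·C3]  r_C2² + 18r_C2 − 1120/9 = 0  ⇒  r_C2 = 16/3 (r>0 drops 1)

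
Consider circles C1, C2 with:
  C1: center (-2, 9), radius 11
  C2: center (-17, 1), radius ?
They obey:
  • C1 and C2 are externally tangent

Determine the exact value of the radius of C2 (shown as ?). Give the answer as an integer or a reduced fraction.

1. [ext C1·C2]  r_C2² + 22r_C2 − 168 = 0  ⇒  r_C2 = 6 (r>0 drops 1)

6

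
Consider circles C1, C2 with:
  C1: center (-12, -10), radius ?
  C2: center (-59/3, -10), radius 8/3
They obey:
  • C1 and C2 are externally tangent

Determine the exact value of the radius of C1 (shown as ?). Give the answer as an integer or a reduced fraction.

1. [ext C1·C2]  r_C1² + (16/3)r_C1 − 155/3 = 0  ⇒  r_C1 = 5 (r>0 drops 1)

5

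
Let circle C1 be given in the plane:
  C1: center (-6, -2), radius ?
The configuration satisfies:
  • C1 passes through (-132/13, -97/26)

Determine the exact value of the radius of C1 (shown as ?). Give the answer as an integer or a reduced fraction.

9/2

1. [C1∋P]  r_C1² − 81/4 = 0  ⇒  r_C1 = 9/2 (r>0 drops 1)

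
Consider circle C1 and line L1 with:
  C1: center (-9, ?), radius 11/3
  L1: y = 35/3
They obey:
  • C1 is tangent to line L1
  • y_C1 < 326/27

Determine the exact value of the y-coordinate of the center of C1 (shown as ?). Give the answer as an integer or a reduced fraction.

8

1. [C1‖L1]  y_C1² − (70/3)y_C1 + 368/3 = 0  ⇒  y_C1 = 8 or 46/3
2. given y_C1 < 326/27: keep 8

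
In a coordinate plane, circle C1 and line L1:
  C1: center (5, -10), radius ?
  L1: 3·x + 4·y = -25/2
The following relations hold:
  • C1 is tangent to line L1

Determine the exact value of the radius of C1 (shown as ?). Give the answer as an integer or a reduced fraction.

5/2

1. [C1‖L1]  r_C1² − 25/4 = 0  ⇒  r_C1 = 5/2 (r>0 drops 1)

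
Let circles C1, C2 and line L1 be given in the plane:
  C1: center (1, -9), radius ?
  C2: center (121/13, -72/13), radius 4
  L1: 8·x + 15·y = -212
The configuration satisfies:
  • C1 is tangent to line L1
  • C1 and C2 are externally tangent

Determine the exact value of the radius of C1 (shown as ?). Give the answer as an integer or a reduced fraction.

1. [C1‖L1]  r_C1² − 25 = 0  ⇒  r_C1 = 5 (r>0 drops 1)
2. [ext C1·C2]  r_C1² + 8r_C1 − 65 = 0  ⇒  r_C1 = 5 (r>0 drops 1)

5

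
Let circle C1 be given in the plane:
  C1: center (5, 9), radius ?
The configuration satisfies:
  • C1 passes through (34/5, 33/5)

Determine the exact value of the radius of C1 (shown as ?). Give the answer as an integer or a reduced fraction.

1. [C1∋P]  r_C1² − 9 = 0  ⇒  r_C1 = 3 (r>0 drops 1)

3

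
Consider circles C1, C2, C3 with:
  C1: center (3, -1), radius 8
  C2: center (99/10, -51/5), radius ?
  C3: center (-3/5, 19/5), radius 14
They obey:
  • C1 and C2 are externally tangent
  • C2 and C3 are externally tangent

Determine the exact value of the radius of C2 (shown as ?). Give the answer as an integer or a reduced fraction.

7/2

1. [ext C1·C2]  r_C2² + 16r_C2 − 273/4 = 0  ⇒  r_C2 = 7/2 (r>0 drops 1)
2. [ext C2·C3]  r_C2² + 28r_C2 − 441/4 = 0  ⇒  r_C2 = 7/2 (r>0 drops 1)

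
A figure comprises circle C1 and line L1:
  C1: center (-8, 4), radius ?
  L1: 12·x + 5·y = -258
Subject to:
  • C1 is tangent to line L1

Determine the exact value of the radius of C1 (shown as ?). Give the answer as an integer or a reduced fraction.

1. [C1‖L1]  r_C1² − 196 = 0  ⇒  r_C1 = 14 (r>0 drops 1)

14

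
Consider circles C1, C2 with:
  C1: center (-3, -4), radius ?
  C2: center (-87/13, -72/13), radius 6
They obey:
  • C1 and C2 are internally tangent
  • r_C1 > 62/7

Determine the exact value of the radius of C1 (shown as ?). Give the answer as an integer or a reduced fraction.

10

1. [int C1,C2]  r_C1² − 12r_C1 + 20 = 0  ⇒  r_C1 = 2 or 10
2. given r_C1 > 62/7: keep 10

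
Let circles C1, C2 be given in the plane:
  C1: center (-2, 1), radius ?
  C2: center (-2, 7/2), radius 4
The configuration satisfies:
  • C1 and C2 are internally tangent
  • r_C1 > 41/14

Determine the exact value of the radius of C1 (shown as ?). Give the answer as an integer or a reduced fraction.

13/2

1. [int C1,C2]  r_C1² − 8r_C1 + 39/4 = 0  ⇒  r_C1 = 3/2 or 13/2
2. given r_C1 > 41/14: keep 13/2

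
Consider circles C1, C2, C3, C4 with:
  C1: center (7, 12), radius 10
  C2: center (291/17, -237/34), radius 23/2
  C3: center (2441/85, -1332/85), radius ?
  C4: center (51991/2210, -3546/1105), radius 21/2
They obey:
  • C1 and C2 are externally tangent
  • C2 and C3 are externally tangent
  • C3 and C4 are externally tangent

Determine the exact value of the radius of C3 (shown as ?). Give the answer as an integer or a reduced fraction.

1. [ext C2·C3]  r_C3² + 23r_C3 − 78 = 0  ⇒  r_C3 = 3 (r>0 drops 1)
2. [ext C3·C4]  r_C3² + 21r_C3 − 72 = 0  ⇒  r_C3 = 3 (r>0 drops 1)

3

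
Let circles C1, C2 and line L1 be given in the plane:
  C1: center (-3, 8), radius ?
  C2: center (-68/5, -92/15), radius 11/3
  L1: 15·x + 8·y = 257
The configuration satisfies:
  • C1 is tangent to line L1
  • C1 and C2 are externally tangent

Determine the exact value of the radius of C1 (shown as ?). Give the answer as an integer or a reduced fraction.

14

1. [C1‖L1]  r_C1² − 196 = 0  ⇒  r_C1 = 14 (r>0 drops 1)
2. [ext C1·C2]  r_C1² + (22/3)r_C1 − 896/3 = 0  ⇒  r_C1 = 14 (r>0 drops 1)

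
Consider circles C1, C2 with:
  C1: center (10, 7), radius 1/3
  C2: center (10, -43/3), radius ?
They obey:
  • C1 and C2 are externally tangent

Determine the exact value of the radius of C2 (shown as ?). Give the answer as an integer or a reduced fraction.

1. [ext C1·C2]  r_C2² + (2/3)r_C2 − 455 = 0  ⇒  r_C2 = 21 (r>0 drops 1)

21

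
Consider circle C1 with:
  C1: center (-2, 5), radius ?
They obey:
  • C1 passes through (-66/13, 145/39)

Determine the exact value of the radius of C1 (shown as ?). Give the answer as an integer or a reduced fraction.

10/3

1. [C1∋P]  r_C1² − 100/9 = 0  ⇒  r_C1 = 10/3 (r>0 drops 1)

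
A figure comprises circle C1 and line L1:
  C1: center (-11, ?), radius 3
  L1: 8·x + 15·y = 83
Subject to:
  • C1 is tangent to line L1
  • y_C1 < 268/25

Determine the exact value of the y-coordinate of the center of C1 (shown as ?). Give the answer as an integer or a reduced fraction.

8

1. [C1‖L1]  y_C1² − (114/5)y_C1 + 592/5 = 0  ⇒  y_C1 = 8 or 74/5
2. given y_C1 < 268/25: keep 8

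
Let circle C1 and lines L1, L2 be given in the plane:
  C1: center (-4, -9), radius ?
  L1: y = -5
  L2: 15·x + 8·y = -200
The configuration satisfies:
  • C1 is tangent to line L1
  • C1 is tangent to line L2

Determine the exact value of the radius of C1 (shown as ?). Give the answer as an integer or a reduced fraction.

1. [C1‖L1]  r_C1² − 16 = 0  ⇒  r_C1 = 4 (r>0 drops 1)
2. [C1‖L2]  r_C1² − 16 = 0  ⇒  r_C1 = 4 (r>0 drops 1)

4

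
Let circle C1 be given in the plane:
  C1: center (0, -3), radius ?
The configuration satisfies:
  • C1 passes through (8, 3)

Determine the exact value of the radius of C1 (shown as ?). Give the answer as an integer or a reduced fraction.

1. [C1∋P]  r_C1² − 100 = 0  ⇒  r_C1 = 10 (r>0 drops 1)

10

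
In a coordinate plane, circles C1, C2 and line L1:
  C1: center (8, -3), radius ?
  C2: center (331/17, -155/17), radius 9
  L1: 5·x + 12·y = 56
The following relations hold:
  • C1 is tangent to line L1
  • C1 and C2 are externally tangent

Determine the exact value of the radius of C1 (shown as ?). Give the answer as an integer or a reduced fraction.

4

1. [C1‖L1]  r_C1² − 16 = 0  ⇒  r_C1 = 4 (r>0 drops 1)
2. [ext C1·C2]  r_C1² + 18r_C1 − 88 = 0  ⇒  r_C1 = 4 (r>0 drops 1)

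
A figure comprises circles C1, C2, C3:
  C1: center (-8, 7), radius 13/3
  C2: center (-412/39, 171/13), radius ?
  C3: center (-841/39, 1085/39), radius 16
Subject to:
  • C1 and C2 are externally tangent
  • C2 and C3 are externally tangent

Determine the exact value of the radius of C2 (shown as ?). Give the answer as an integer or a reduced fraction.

1. [ext C1·C2]  r_C2² + (26/3)r_C2 − 77/3 = 0  ⇒  r_C2 = 7/3 (r>0 drops 1)
2. [ext C2·C3]  r_C2² + 32r_C2 − 721/9 = 0  ⇒  r_C2 = 7/3 (r>0 drops 1)

7/3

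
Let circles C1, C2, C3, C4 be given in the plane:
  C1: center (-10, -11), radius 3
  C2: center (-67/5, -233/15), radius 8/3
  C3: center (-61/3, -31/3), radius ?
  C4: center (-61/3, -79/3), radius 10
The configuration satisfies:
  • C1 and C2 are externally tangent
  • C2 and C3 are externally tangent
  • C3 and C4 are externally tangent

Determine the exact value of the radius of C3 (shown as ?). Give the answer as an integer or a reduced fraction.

6

1. [ext C2·C3]  r_C3² + (16/3)r_C3 − 68 = 0  ⇒  r_C3 = 6 (r>0 drops 1)
2. [ext C3·C4]  r_C3² + 20r_C3 − 156 = 0  ⇒  r_C3 = 6 (r>0 drops 1)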